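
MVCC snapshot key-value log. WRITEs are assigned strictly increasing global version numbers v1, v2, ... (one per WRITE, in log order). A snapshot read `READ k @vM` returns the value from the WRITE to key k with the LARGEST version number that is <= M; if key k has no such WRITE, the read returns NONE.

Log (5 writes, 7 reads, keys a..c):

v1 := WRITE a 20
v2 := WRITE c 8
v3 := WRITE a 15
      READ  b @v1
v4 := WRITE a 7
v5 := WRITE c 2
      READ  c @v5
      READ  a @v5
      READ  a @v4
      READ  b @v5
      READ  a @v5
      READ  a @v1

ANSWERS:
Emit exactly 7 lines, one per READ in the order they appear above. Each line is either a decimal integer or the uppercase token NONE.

v1: WRITE a=20  (a history now [(1, 20)])
v2: WRITE c=8  (c history now [(2, 8)])
v3: WRITE a=15  (a history now [(1, 20), (3, 15)])
READ b @v1: history=[] -> no version <= 1 -> NONE
v4: WRITE a=7  (a history now [(1, 20), (3, 15), (4, 7)])
v5: WRITE c=2  (c history now [(2, 8), (5, 2)])
READ c @v5: history=[(2, 8), (5, 2)] -> pick v5 -> 2
READ a @v5: history=[(1, 20), (3, 15), (4, 7)] -> pick v4 -> 7
READ a @v4: history=[(1, 20), (3, 15), (4, 7)] -> pick v4 -> 7
READ b @v5: history=[] -> no version <= 5 -> NONE
READ a @v5: history=[(1, 20), (3, 15), (4, 7)] -> pick v4 -> 7
READ a @v1: history=[(1, 20), (3, 15), (4, 7)] -> pick v1 -> 20

Answer: NONE
2
7
7
NONE
7
20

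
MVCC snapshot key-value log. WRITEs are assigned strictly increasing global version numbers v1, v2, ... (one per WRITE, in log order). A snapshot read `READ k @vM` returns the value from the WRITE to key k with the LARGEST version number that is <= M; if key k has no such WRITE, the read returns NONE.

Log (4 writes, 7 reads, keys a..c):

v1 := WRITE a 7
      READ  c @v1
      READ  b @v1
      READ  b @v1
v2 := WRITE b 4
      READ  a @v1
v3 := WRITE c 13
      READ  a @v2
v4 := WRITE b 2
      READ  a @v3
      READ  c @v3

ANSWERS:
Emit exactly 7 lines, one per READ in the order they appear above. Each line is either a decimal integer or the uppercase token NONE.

Answer: NONE
NONE
NONE
7
7
7
13

Derivation:
v1: WRITE a=7  (a history now [(1, 7)])
READ c @v1: history=[] -> no version <= 1 -> NONE
READ b @v1: history=[] -> no version <= 1 -> NONE
READ b @v1: history=[] -> no version <= 1 -> NONE
v2: WRITE b=4  (b history now [(2, 4)])
READ a @v1: history=[(1, 7)] -> pick v1 -> 7
v3: WRITE c=13  (c history now [(3, 13)])
READ a @v2: history=[(1, 7)] -> pick v1 -> 7
v4: WRITE b=2  (b history now [(2, 4), (4, 2)])
READ a @v3: history=[(1, 7)] -> pick v1 -> 7
READ c @v3: history=[(3, 13)] -> pick v3 -> 13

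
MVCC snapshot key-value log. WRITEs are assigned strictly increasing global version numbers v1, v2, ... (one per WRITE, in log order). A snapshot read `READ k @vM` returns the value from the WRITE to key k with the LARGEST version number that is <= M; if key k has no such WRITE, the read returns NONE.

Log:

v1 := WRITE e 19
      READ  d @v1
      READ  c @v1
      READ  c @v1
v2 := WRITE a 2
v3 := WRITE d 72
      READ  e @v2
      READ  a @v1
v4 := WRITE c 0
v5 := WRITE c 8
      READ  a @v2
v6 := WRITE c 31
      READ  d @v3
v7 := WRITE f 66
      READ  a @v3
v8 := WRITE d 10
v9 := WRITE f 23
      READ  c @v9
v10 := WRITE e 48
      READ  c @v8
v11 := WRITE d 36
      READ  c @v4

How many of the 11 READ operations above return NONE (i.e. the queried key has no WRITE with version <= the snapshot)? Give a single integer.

Answer: 4

Derivation:
v1: WRITE e=19  (e history now [(1, 19)])
READ d @v1: history=[] -> no version <= 1 -> NONE
READ c @v1: history=[] -> no version <= 1 -> NONE
READ c @v1: history=[] -> no version <= 1 -> NONE
v2: WRITE a=2  (a history now [(2, 2)])
v3: WRITE d=72  (d history now [(3, 72)])
READ e @v2: history=[(1, 19)] -> pick v1 -> 19
READ a @v1: history=[(2, 2)] -> no version <= 1 -> NONE
v4: WRITE c=0  (c history now [(4, 0)])
v5: WRITE c=8  (c history now [(4, 0), (5, 8)])
READ a @v2: history=[(2, 2)] -> pick v2 -> 2
v6: WRITE c=31  (c history now [(4, 0), (5, 8), (6, 31)])
READ d @v3: history=[(3, 72)] -> pick v3 -> 72
v7: WRITE f=66  (f history now [(7, 66)])
READ a @v3: history=[(2, 2)] -> pick v2 -> 2
v8: WRITE d=10  (d history now [(3, 72), (8, 10)])
v9: WRITE f=23  (f history now [(7, 66), (9, 23)])
READ c @v9: history=[(4, 0), (5, 8), (6, 31)] -> pick v6 -> 31
v10: WRITE e=48  (e history now [(1, 19), (10, 48)])
READ c @v8: history=[(4, 0), (5, 8), (6, 31)] -> pick v6 -> 31
v11: WRITE d=36  (d history now [(3, 72), (8, 10), (11, 36)])
READ c @v4: history=[(4, 0), (5, 8), (6, 31)] -> pick v4 -> 0
Read results in order: ['NONE', 'NONE', 'NONE', '19', 'NONE', '2', '72', '2', '31', '31', '0']
NONE count = 4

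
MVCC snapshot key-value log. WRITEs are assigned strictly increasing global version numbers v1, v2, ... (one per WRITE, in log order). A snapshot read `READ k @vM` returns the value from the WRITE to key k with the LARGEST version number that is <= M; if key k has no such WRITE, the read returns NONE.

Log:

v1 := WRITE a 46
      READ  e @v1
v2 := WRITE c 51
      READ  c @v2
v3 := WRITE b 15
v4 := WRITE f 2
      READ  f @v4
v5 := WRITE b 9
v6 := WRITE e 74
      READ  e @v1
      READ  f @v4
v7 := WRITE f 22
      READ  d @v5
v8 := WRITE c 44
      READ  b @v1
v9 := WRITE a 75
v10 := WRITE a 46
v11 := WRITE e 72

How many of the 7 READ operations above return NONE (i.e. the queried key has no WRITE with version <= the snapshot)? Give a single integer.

v1: WRITE a=46  (a history now [(1, 46)])
READ e @v1: history=[] -> no version <= 1 -> NONE
v2: WRITE c=51  (c history now [(2, 51)])
READ c @v2: history=[(2, 51)] -> pick v2 -> 51
v3: WRITE b=15  (b history now [(3, 15)])
v4: WRITE f=2  (f history now [(4, 2)])
READ f @v4: history=[(4, 2)] -> pick v4 -> 2
v5: WRITE b=9  (b history now [(3, 15), (5, 9)])
v6: WRITE e=74  (e history now [(6, 74)])
READ e @v1: history=[(6, 74)] -> no version <= 1 -> NONE
READ f @v4: history=[(4, 2)] -> pick v4 -> 2
v7: WRITE f=22  (f history now [(4, 2), (7, 22)])
READ d @v5: history=[] -> no version <= 5 -> NONE
v8: WRITE c=44  (c history now [(2, 51), (8, 44)])
READ b @v1: history=[(3, 15), (5, 9)] -> no version <= 1 -> NONE
v9: WRITE a=75  (a history now [(1, 46), (9, 75)])
v10: WRITE a=46  (a history now [(1, 46), (9, 75), (10, 46)])
v11: WRITE e=72  (e history now [(6, 74), (11, 72)])
Read results in order: ['NONE', '51', '2', 'NONE', '2', 'NONE', 'NONE']
NONE count = 4

Answer: 4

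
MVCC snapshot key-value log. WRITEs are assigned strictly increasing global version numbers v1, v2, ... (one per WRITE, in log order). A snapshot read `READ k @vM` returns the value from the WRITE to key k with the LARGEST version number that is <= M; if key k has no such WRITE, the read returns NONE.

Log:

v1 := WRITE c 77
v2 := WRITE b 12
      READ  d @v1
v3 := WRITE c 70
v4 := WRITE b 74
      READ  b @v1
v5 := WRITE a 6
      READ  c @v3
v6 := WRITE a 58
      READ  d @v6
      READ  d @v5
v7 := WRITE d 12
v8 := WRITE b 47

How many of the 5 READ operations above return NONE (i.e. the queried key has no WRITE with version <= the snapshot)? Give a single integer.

Answer: 4

Derivation:
v1: WRITE c=77  (c history now [(1, 77)])
v2: WRITE b=12  (b history now [(2, 12)])
READ d @v1: history=[] -> no version <= 1 -> NONE
v3: WRITE c=70  (c history now [(1, 77), (3, 70)])
v4: WRITE b=74  (b history now [(2, 12), (4, 74)])
READ b @v1: history=[(2, 12), (4, 74)] -> no version <= 1 -> NONE
v5: WRITE a=6  (a history now [(5, 6)])
READ c @v3: history=[(1, 77), (3, 70)] -> pick v3 -> 70
v6: WRITE a=58  (a history now [(5, 6), (6, 58)])
READ d @v6: history=[] -> no version <= 6 -> NONE
READ d @v5: history=[] -> no version <= 5 -> NONE
v7: WRITE d=12  (d history now [(7, 12)])
v8: WRITE b=47  (b history now [(2, 12), (4, 74), (8, 47)])
Read results in order: ['NONE', 'NONE', '70', 'NONE', 'NONE']
NONE count = 4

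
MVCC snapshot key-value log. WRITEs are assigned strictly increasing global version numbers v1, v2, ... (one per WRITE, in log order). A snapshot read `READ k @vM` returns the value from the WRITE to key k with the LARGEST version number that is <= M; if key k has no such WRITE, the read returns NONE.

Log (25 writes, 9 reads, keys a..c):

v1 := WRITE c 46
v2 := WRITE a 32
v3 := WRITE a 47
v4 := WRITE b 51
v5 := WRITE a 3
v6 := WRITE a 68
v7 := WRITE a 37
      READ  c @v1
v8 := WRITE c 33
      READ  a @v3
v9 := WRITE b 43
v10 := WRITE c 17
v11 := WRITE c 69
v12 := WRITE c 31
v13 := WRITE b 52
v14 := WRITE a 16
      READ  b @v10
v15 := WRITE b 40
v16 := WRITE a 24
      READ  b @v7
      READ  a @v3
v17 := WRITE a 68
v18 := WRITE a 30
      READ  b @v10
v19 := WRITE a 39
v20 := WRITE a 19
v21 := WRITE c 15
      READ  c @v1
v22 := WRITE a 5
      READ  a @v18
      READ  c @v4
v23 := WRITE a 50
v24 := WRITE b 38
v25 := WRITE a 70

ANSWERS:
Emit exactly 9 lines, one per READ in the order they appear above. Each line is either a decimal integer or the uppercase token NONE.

Answer: 46
47
43
51
47
43
46
30
46

Derivation:
v1: WRITE c=46  (c history now [(1, 46)])
v2: WRITE a=32  (a history now [(2, 32)])
v3: WRITE a=47  (a history now [(2, 32), (3, 47)])
v4: WRITE b=51  (b history now [(4, 51)])
v5: WRITE a=3  (a history now [(2, 32), (3, 47), (5, 3)])
v6: WRITE a=68  (a history now [(2, 32), (3, 47), (5, 3), (6, 68)])
v7: WRITE a=37  (a history now [(2, 32), (3, 47), (5, 3), (6, 68), (7, 37)])
READ c @v1: history=[(1, 46)] -> pick v1 -> 46
v8: WRITE c=33  (c history now [(1, 46), (8, 33)])
READ a @v3: history=[(2, 32), (3, 47), (5, 3), (6, 68), (7, 37)] -> pick v3 -> 47
v9: WRITE b=43  (b history now [(4, 51), (9, 43)])
v10: WRITE c=17  (c history now [(1, 46), (8, 33), (10, 17)])
v11: WRITE c=69  (c history now [(1, 46), (8, 33), (10, 17), (11, 69)])
v12: WRITE c=31  (c history now [(1, 46), (8, 33), (10, 17), (11, 69), (12, 31)])
v13: WRITE b=52  (b history now [(4, 51), (9, 43), (13, 52)])
v14: WRITE a=16  (a history now [(2, 32), (3, 47), (5, 3), (6, 68), (7, 37), (14, 16)])
READ b @v10: history=[(4, 51), (9, 43), (13, 52)] -> pick v9 -> 43
v15: WRITE b=40  (b history now [(4, 51), (9, 43), (13, 52), (15, 40)])
v16: WRITE a=24  (a history now [(2, 32), (3, 47), (5, 3), (6, 68), (7, 37), (14, 16), (16, 24)])
READ b @v7: history=[(4, 51), (9, 43), (13, 52), (15, 40)] -> pick v4 -> 51
READ a @v3: history=[(2, 32), (3, 47), (5, 3), (6, 68), (7, 37), (14, 16), (16, 24)] -> pick v3 -> 47
v17: WRITE a=68  (a history now [(2, 32), (3, 47), (5, 3), (6, 68), (7, 37), (14, 16), (16, 24), (17, 68)])
v18: WRITE a=30  (a history now [(2, 32), (3, 47), (5, 3), (6, 68), (7, 37), (14, 16), (16, 24), (17, 68), (18, 30)])
READ b @v10: history=[(4, 51), (9, 43), (13, 52), (15, 40)] -> pick v9 -> 43
v19: WRITE a=39  (a history now [(2, 32), (3, 47), (5, 3), (6, 68), (7, 37), (14, 16), (16, 24), (17, 68), (18, 30), (19, 39)])
v20: WRITE a=19  (a history now [(2, 32), (3, 47), (5, 3), (6, 68), (7, 37), (14, 16), (16, 24), (17, 68), (18, 30), (19, 39), (20, 19)])
v21: WRITE c=15  (c history now [(1, 46), (8, 33), (10, 17), (11, 69), (12, 31), (21, 15)])
READ c @v1: history=[(1, 46), (8, 33), (10, 17), (11, 69), (12, 31), (21, 15)] -> pick v1 -> 46
v22: WRITE a=5  (a history now [(2, 32), (3, 47), (5, 3), (6, 68), (7, 37), (14, 16), (16, 24), (17, 68), (18, 30), (19, 39), (20, 19), (22, 5)])
READ a @v18: history=[(2, 32), (3, 47), (5, 3), (6, 68), (7, 37), (14, 16), (16, 24), (17, 68), (18, 30), (19, 39), (20, 19), (22, 5)] -> pick v18 -> 30
READ c @v4: history=[(1, 46), (8, 33), (10, 17), (11, 69), (12, 31), (21, 15)] -> pick v1 -> 46
v23: WRITE a=50  (a history now [(2, 32), (3, 47), (5, 3), (6, 68), (7, 37), (14, 16), (16, 24), (17, 68), (18, 30), (19, 39), (20, 19), (22, 5), (23, 50)])
v24: WRITE b=38  (b history now [(4, 51), (9, 43), (13, 52), (15, 40), (24, 38)])
v25: WRITE a=70  (a history now [(2, 32), (3, 47), (5, 3), (6, 68), (7, 37), (14, 16), (16, 24), (17, 68), (18, 30), (19, 39), (20, 19), (22, 5), (23, 50), (25, 70)])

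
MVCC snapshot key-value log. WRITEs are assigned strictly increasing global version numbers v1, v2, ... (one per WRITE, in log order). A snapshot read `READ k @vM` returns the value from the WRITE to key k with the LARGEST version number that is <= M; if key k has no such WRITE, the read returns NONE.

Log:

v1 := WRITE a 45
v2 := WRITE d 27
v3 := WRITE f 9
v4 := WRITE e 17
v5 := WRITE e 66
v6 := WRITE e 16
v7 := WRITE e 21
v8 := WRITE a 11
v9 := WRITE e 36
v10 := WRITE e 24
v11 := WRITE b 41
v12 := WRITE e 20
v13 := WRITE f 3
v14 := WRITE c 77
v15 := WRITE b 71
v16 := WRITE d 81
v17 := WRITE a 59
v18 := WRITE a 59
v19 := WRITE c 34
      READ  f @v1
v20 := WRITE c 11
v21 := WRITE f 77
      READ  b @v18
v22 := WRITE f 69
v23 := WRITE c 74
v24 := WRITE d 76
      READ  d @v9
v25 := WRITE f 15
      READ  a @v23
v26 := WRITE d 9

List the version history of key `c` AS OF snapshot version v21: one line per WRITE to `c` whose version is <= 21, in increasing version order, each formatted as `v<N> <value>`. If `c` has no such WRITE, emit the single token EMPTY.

Answer: v14 77
v19 34
v20 11

Derivation:
Scan writes for key=c with version <= 21:
  v1 WRITE a 45 -> skip
  v2 WRITE d 27 -> skip
  v3 WRITE f 9 -> skip
  v4 WRITE e 17 -> skip
  v5 WRITE e 66 -> skip
  v6 WRITE e 16 -> skip
  v7 WRITE e 21 -> skip
  v8 WRITE a 11 -> skip
  v9 WRITE e 36 -> skip
  v10 WRITE e 24 -> skip
  v11 WRITE b 41 -> skip
  v12 WRITE e 20 -> skip
  v13 WRITE f 3 -> skip
  v14 WRITE c 77 -> keep
  v15 WRITE b 71 -> skip
  v16 WRITE d 81 -> skip
  v17 WRITE a 59 -> skip
  v18 WRITE a 59 -> skip
  v19 WRITE c 34 -> keep
  v20 WRITE c 11 -> keep
  v21 WRITE f 77 -> skip
  v22 WRITE f 69 -> skip
  v23 WRITE c 74 -> drop (> snap)
  v24 WRITE d 76 -> skip
  v25 WRITE f 15 -> skip
  v26 WRITE d 9 -> skip
Collected: [(14, 77), (19, 34), (20, 11)]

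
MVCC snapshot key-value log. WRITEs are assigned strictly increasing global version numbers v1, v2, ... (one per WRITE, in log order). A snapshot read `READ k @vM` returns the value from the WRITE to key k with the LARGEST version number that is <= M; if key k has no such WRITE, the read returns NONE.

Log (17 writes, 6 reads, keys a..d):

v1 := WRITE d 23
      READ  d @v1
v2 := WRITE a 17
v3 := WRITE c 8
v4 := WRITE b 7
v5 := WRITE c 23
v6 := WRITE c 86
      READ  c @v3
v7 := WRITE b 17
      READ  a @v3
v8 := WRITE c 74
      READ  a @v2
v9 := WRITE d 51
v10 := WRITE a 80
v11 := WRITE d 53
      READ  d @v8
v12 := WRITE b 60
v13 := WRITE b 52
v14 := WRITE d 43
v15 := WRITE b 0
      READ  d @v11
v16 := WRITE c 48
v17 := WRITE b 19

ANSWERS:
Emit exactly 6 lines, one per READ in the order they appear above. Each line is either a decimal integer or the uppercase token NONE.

Answer: 23
8
17
17
23
53

Derivation:
v1: WRITE d=23  (d history now [(1, 23)])
READ d @v1: history=[(1, 23)] -> pick v1 -> 23
v2: WRITE a=17  (a history now [(2, 17)])
v3: WRITE c=8  (c history now [(3, 8)])
v4: WRITE b=7  (b history now [(4, 7)])
v5: WRITE c=23  (c history now [(3, 8), (5, 23)])
v6: WRITE c=86  (c history now [(3, 8), (5, 23), (6, 86)])
READ c @v3: history=[(3, 8), (5, 23), (6, 86)] -> pick v3 -> 8
v7: WRITE b=17  (b history now [(4, 7), (7, 17)])
READ a @v3: history=[(2, 17)] -> pick v2 -> 17
v8: WRITE c=74  (c history now [(3, 8), (5, 23), (6, 86), (8, 74)])
READ a @v2: history=[(2, 17)] -> pick v2 -> 17
v9: WRITE d=51  (d history now [(1, 23), (9, 51)])
v10: WRITE a=80  (a history now [(2, 17), (10, 80)])
v11: WRITE d=53  (d history now [(1, 23), (9, 51), (11, 53)])
READ d @v8: history=[(1, 23), (9, 51), (11, 53)] -> pick v1 -> 23
v12: WRITE b=60  (b history now [(4, 7), (7, 17), (12, 60)])
v13: WRITE b=52  (b history now [(4, 7), (7, 17), (12, 60), (13, 52)])
v14: WRITE d=43  (d history now [(1, 23), (9, 51), (11, 53), (14, 43)])
v15: WRITE b=0  (b history now [(4, 7), (7, 17), (12, 60), (13, 52), (15, 0)])
READ d @v11: history=[(1, 23), (9, 51), (11, 53), (14, 43)] -> pick v11 -> 53
v16: WRITE c=48  (c history now [(3, 8), (5, 23), (6, 86), (8, 74), (16, 48)])
v17: WRITE b=19  (b history now [(4, 7), (7, 17), (12, 60), (13, 52), (15, 0), (17, 19)])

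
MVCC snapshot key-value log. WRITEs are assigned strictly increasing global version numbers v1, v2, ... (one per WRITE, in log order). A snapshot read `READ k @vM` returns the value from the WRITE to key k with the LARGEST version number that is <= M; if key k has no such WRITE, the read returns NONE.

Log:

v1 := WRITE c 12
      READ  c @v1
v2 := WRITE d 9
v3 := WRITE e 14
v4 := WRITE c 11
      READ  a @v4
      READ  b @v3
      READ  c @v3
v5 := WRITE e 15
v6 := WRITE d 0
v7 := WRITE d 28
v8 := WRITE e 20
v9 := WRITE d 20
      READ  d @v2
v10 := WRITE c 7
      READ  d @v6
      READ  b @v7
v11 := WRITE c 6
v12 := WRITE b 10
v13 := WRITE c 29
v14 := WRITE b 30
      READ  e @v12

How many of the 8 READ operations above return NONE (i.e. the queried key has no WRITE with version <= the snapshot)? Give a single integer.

v1: WRITE c=12  (c history now [(1, 12)])
READ c @v1: history=[(1, 12)] -> pick v1 -> 12
v2: WRITE d=9  (d history now [(2, 9)])
v3: WRITE e=14  (e history now [(3, 14)])
v4: WRITE c=11  (c history now [(1, 12), (4, 11)])
READ a @v4: history=[] -> no version <= 4 -> NONE
READ b @v3: history=[] -> no version <= 3 -> NONE
READ c @v3: history=[(1, 12), (4, 11)] -> pick v1 -> 12
v5: WRITE e=15  (e history now [(3, 14), (5, 15)])
v6: WRITE d=0  (d history now [(2, 9), (6, 0)])
v7: WRITE d=28  (d history now [(2, 9), (6, 0), (7, 28)])
v8: WRITE e=20  (e history now [(3, 14), (5, 15), (8, 20)])
v9: WRITE d=20  (d history now [(2, 9), (6, 0), (7, 28), (9, 20)])
READ d @v2: history=[(2, 9), (6, 0), (7, 28), (9, 20)] -> pick v2 -> 9
v10: WRITE c=7  (c history now [(1, 12), (4, 11), (10, 7)])
READ d @v6: history=[(2, 9), (6, 0), (7, 28), (9, 20)] -> pick v6 -> 0
READ b @v7: history=[] -> no version <= 7 -> NONE
v11: WRITE c=6  (c history now [(1, 12), (4, 11), (10, 7), (11, 6)])
v12: WRITE b=10  (b history now [(12, 10)])
v13: WRITE c=29  (c history now [(1, 12), (4, 11), (10, 7), (11, 6), (13, 29)])
v14: WRITE b=30  (b history now [(12, 10), (14, 30)])
READ e @v12: history=[(3, 14), (5, 15), (8, 20)] -> pick v8 -> 20
Read results in order: ['12', 'NONE', 'NONE', '12', '9', '0', 'NONE', '20']
NONE count = 3

Answer: 3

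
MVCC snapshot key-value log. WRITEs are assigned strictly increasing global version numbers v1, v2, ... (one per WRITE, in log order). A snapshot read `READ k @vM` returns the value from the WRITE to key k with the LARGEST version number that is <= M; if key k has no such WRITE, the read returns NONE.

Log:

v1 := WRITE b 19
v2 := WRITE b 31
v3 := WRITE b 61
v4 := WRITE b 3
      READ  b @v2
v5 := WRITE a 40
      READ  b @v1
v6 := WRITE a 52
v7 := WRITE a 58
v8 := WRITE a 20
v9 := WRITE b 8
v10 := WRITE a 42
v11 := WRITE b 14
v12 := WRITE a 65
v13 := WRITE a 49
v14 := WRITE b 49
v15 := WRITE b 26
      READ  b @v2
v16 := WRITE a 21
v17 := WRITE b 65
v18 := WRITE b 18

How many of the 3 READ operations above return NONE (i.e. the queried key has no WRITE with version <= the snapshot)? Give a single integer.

v1: WRITE b=19  (b history now [(1, 19)])
v2: WRITE b=31  (b history now [(1, 19), (2, 31)])
v3: WRITE b=61  (b history now [(1, 19), (2, 31), (3, 61)])
v4: WRITE b=3  (b history now [(1, 19), (2, 31), (3, 61), (4, 3)])
READ b @v2: history=[(1, 19), (2, 31), (3, 61), (4, 3)] -> pick v2 -> 31
v5: WRITE a=40  (a history now [(5, 40)])
READ b @v1: history=[(1, 19), (2, 31), (3, 61), (4, 3)] -> pick v1 -> 19
v6: WRITE a=52  (a history now [(5, 40), (6, 52)])
v7: WRITE a=58  (a history now [(5, 40), (6, 52), (7, 58)])
v8: WRITE a=20  (a history now [(5, 40), (6, 52), (7, 58), (8, 20)])
v9: WRITE b=8  (b history now [(1, 19), (2, 31), (3, 61), (4, 3), (9, 8)])
v10: WRITE a=42  (a history now [(5, 40), (6, 52), (7, 58), (8, 20), (10, 42)])
v11: WRITE b=14  (b history now [(1, 19), (2, 31), (3, 61), (4, 3), (9, 8), (11, 14)])
v12: WRITE a=65  (a history now [(5, 40), (6, 52), (7, 58), (8, 20), (10, 42), (12, 65)])
v13: WRITE a=49  (a history now [(5, 40), (6, 52), (7, 58), (8, 20), (10, 42), (12, 65), (13, 49)])
v14: WRITE b=49  (b history now [(1, 19), (2, 31), (3, 61), (4, 3), (9, 8), (11, 14), (14, 49)])
v15: WRITE b=26  (b history now [(1, 19), (2, 31), (3, 61), (4, 3), (9, 8), (11, 14), (14, 49), (15, 26)])
READ b @v2: history=[(1, 19), (2, 31), (3, 61), (4, 3), (9, 8), (11, 14), (14, 49), (15, 26)] -> pick v2 -> 31
v16: WRITE a=21  (a history now [(5, 40), (6, 52), (7, 58), (8, 20), (10, 42), (12, 65), (13, 49), (16, 21)])
v17: WRITE b=65  (b history now [(1, 19), (2, 31), (3, 61), (4, 3), (9, 8), (11, 14), (14, 49), (15, 26), (17, 65)])
v18: WRITE b=18  (b history now [(1, 19), (2, 31), (3, 61), (4, 3), (9, 8), (11, 14), (14, 49), (15, 26), (17, 65), (18, 18)])
Read results in order: ['31', '19', '31']
NONE count = 0

Answer: 0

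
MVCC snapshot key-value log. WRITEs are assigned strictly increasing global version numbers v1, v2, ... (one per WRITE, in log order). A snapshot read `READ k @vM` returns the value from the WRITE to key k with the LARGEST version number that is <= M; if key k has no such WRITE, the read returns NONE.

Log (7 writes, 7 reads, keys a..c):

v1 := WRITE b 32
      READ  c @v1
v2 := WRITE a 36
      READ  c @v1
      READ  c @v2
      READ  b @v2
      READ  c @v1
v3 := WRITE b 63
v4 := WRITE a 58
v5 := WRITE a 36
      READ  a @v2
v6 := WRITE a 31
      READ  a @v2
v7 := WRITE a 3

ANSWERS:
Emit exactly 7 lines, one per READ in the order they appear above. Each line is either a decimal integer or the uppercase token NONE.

Answer: NONE
NONE
NONE
32
NONE
36
36

Derivation:
v1: WRITE b=32  (b history now [(1, 32)])
READ c @v1: history=[] -> no version <= 1 -> NONE
v2: WRITE a=36  (a history now [(2, 36)])
READ c @v1: history=[] -> no version <= 1 -> NONE
READ c @v2: history=[] -> no version <= 2 -> NONE
READ b @v2: history=[(1, 32)] -> pick v1 -> 32
READ c @v1: history=[] -> no version <= 1 -> NONE
v3: WRITE b=63  (b history now [(1, 32), (3, 63)])
v4: WRITE a=58  (a history now [(2, 36), (4, 58)])
v5: WRITE a=36  (a history now [(2, 36), (4, 58), (5, 36)])
READ a @v2: history=[(2, 36), (4, 58), (5, 36)] -> pick v2 -> 36
v6: WRITE a=31  (a history now [(2, 36), (4, 58), (5, 36), (6, 31)])
READ a @v2: history=[(2, 36), (4, 58), (5, 36), (6, 31)] -> pick v2 -> 36
v7: WRITE a=3  (a history now [(2, 36), (4, 58), (5, 36), (6, 31), (7, 3)])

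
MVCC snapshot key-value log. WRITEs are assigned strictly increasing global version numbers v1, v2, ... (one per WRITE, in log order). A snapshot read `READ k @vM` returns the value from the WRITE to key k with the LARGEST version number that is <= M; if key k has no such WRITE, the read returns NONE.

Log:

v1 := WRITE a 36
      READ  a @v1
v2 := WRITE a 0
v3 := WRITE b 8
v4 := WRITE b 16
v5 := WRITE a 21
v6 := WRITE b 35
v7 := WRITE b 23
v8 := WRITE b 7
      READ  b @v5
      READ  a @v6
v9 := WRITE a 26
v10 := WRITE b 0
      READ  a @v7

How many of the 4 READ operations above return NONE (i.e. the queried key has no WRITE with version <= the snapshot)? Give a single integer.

Answer: 0

Derivation:
v1: WRITE a=36  (a history now [(1, 36)])
READ a @v1: history=[(1, 36)] -> pick v1 -> 36
v2: WRITE a=0  (a history now [(1, 36), (2, 0)])
v3: WRITE b=8  (b history now [(3, 8)])
v4: WRITE b=16  (b history now [(3, 8), (4, 16)])
v5: WRITE a=21  (a history now [(1, 36), (2, 0), (5, 21)])
v6: WRITE b=35  (b history now [(3, 8), (4, 16), (6, 35)])
v7: WRITE b=23  (b history now [(3, 8), (4, 16), (6, 35), (7, 23)])
v8: WRITE b=7  (b history now [(3, 8), (4, 16), (6, 35), (7, 23), (8, 7)])
READ b @v5: history=[(3, 8), (4, 16), (6, 35), (7, 23), (8, 7)] -> pick v4 -> 16
READ a @v6: history=[(1, 36), (2, 0), (5, 21)] -> pick v5 -> 21
v9: WRITE a=26  (a history now [(1, 36), (2, 0), (5, 21), (9, 26)])
v10: WRITE b=0  (b history now [(3, 8), (4, 16), (6, 35), (7, 23), (8, 7), (10, 0)])
READ a @v7: history=[(1, 36), (2, 0), (5, 21), (9, 26)] -> pick v5 -> 21
Read results in order: ['36', '16', '21', '21']
NONE count = 0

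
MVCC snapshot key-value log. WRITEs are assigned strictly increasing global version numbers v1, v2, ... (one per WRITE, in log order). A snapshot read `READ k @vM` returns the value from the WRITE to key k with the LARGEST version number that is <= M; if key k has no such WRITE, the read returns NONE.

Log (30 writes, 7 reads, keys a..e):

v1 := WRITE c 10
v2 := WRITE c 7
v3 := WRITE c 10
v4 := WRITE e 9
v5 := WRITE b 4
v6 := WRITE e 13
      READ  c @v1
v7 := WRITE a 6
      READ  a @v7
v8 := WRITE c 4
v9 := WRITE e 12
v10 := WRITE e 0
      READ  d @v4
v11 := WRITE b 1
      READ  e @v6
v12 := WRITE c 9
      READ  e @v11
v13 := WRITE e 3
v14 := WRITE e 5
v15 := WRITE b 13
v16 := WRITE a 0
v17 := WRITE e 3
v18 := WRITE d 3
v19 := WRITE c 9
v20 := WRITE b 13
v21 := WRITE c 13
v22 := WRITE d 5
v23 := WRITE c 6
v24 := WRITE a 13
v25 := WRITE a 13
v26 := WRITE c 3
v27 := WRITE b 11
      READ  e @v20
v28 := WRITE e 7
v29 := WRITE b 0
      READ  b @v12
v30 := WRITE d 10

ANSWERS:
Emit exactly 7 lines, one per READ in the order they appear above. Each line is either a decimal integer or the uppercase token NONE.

Answer: 10
6
NONE
13
0
3
1

Derivation:
v1: WRITE c=10  (c history now [(1, 10)])
v2: WRITE c=7  (c history now [(1, 10), (2, 7)])
v3: WRITE c=10  (c history now [(1, 10), (2, 7), (3, 10)])
v4: WRITE e=9  (e history now [(4, 9)])
v5: WRITE b=4  (b history now [(5, 4)])
v6: WRITE e=13  (e history now [(4, 9), (6, 13)])
READ c @v1: history=[(1, 10), (2, 7), (3, 10)] -> pick v1 -> 10
v7: WRITE a=6  (a history now [(7, 6)])
READ a @v7: history=[(7, 6)] -> pick v7 -> 6
v8: WRITE c=4  (c history now [(1, 10), (2, 7), (3, 10), (8, 4)])
v9: WRITE e=12  (e history now [(4, 9), (6, 13), (9, 12)])
v10: WRITE e=0  (e history now [(4, 9), (6, 13), (9, 12), (10, 0)])
READ d @v4: history=[] -> no version <= 4 -> NONE
v11: WRITE b=1  (b history now [(5, 4), (11, 1)])
READ e @v6: history=[(4, 9), (6, 13), (9, 12), (10, 0)] -> pick v6 -> 13
v12: WRITE c=9  (c history now [(1, 10), (2, 7), (3, 10), (8, 4), (12, 9)])
READ e @v11: history=[(4, 9), (6, 13), (9, 12), (10, 0)] -> pick v10 -> 0
v13: WRITE e=3  (e history now [(4, 9), (6, 13), (9, 12), (10, 0), (13, 3)])
v14: WRITE e=5  (e history now [(4, 9), (6, 13), (9, 12), (10, 0), (13, 3), (14, 5)])
v15: WRITE b=13  (b history now [(5, 4), (11, 1), (15, 13)])
v16: WRITE a=0  (a history now [(7, 6), (16, 0)])
v17: WRITE e=3  (e history now [(4, 9), (6, 13), (9, 12), (10, 0), (13, 3), (14, 5), (17, 3)])
v18: WRITE d=3  (d history now [(18, 3)])
v19: WRITE c=9  (c history now [(1, 10), (2, 7), (3, 10), (8, 4), (12, 9), (19, 9)])
v20: WRITE b=13  (b history now [(5, 4), (11, 1), (15, 13), (20, 13)])
v21: WRITE c=13  (c history now [(1, 10), (2, 7), (3, 10), (8, 4), (12, 9), (19, 9), (21, 13)])
v22: WRITE d=5  (d history now [(18, 3), (22, 5)])
v23: WRITE c=6  (c history now [(1, 10), (2, 7), (3, 10), (8, 4), (12, 9), (19, 9), (21, 13), (23, 6)])
v24: WRITE a=13  (a history now [(7, 6), (16, 0), (24, 13)])
v25: WRITE a=13  (a history now [(7, 6), (16, 0), (24, 13), (25, 13)])
v26: WRITE c=3  (c history now [(1, 10), (2, 7), (3, 10), (8, 4), (12, 9), (19, 9), (21, 13), (23, 6), (26, 3)])
v27: WRITE b=11  (b history now [(5, 4), (11, 1), (15, 13), (20, 13), (27, 11)])
READ e @v20: history=[(4, 9), (6, 13), (9, 12), (10, 0), (13, 3), (14, 5), (17, 3)] -> pick v17 -> 3
v28: WRITE e=7  (e history now [(4, 9), (6, 13), (9, 12), (10, 0), (13, 3), (14, 5), (17, 3), (28, 7)])
v29: WRITE b=0  (b history now [(5, 4), (11, 1), (15, 13), (20, 13), (27, 11), (29, 0)])
READ b @v12: history=[(5, 4), (11, 1), (15, 13), (20, 13), (27, 11), (29, 0)] -> pick v11 -> 1
v30: WRITE d=10  (d history now [(18, 3), (22, 5), (30, 10)])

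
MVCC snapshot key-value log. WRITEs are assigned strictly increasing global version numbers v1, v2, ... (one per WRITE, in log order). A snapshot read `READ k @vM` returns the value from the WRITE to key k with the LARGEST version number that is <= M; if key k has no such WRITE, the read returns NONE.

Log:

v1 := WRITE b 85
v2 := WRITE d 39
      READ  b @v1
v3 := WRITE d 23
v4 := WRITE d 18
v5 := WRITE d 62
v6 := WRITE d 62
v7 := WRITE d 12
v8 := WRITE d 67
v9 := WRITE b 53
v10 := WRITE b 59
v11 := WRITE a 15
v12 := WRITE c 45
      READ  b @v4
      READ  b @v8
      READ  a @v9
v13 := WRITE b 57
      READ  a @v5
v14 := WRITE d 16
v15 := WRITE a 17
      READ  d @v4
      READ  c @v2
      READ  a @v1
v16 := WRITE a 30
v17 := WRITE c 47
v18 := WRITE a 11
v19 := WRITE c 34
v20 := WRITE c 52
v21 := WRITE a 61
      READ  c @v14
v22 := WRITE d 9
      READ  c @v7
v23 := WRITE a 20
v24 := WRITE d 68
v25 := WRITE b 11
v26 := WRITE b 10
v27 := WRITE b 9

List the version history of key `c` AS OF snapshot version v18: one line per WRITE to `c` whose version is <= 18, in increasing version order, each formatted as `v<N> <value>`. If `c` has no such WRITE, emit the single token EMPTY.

Scan writes for key=c with version <= 18:
  v1 WRITE b 85 -> skip
  v2 WRITE d 39 -> skip
  v3 WRITE d 23 -> skip
  v4 WRITE d 18 -> skip
  v5 WRITE d 62 -> skip
  v6 WRITE d 62 -> skip
  v7 WRITE d 12 -> skip
  v8 WRITE d 67 -> skip
  v9 WRITE b 53 -> skip
  v10 WRITE b 59 -> skip
  v11 WRITE a 15 -> skip
  v12 WRITE c 45 -> keep
  v13 WRITE b 57 -> skip
  v14 WRITE d 16 -> skip
  v15 WRITE a 17 -> skip
  v16 WRITE a 30 -> skip
  v17 WRITE c 47 -> keep
  v18 WRITE a 11 -> skip
  v19 WRITE c 34 -> drop (> snap)
  v20 WRITE c 52 -> drop (> snap)
  v21 WRITE a 61 -> skip
  v22 WRITE d 9 -> skip
  v23 WRITE a 20 -> skip
  v24 WRITE d 68 -> skip
  v25 WRITE b 11 -> skip
  v26 WRITE b 10 -> skip
  v27 WRITE b 9 -> skip
Collected: [(12, 45), (17, 47)]

Answer: v12 45
v17 47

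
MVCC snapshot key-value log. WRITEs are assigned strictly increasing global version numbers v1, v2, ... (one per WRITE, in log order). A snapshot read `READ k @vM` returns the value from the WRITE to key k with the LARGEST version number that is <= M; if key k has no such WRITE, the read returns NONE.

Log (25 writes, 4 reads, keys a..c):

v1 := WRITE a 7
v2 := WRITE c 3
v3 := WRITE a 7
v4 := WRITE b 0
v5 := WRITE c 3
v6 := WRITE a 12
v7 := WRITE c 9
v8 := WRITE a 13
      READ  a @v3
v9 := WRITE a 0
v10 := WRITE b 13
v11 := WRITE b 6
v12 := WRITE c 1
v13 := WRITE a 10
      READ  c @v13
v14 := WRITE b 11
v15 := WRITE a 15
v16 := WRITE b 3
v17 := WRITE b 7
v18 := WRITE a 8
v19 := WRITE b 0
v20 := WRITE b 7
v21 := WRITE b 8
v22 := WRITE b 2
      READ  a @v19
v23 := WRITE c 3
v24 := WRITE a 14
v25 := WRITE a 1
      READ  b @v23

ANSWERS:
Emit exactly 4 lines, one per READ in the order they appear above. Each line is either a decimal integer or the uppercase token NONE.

Answer: 7
1
8
2

Derivation:
v1: WRITE a=7  (a history now [(1, 7)])
v2: WRITE c=3  (c history now [(2, 3)])
v3: WRITE a=7  (a history now [(1, 7), (3, 7)])
v4: WRITE b=0  (b history now [(4, 0)])
v5: WRITE c=3  (c history now [(2, 3), (5, 3)])
v6: WRITE a=12  (a history now [(1, 7), (3, 7), (6, 12)])
v7: WRITE c=9  (c history now [(2, 3), (5, 3), (7, 9)])
v8: WRITE a=13  (a history now [(1, 7), (3, 7), (6, 12), (8, 13)])
READ a @v3: history=[(1, 7), (3, 7), (6, 12), (8, 13)] -> pick v3 -> 7
v9: WRITE a=0  (a history now [(1, 7), (3, 7), (6, 12), (8, 13), (9, 0)])
v10: WRITE b=13  (b history now [(4, 0), (10, 13)])
v11: WRITE b=6  (b history now [(4, 0), (10, 13), (11, 6)])
v12: WRITE c=1  (c history now [(2, 3), (5, 3), (7, 9), (12, 1)])
v13: WRITE a=10  (a history now [(1, 7), (3, 7), (6, 12), (8, 13), (9, 0), (13, 10)])
READ c @v13: history=[(2, 3), (5, 3), (7, 9), (12, 1)] -> pick v12 -> 1
v14: WRITE b=11  (b history now [(4, 0), (10, 13), (11, 6), (14, 11)])
v15: WRITE a=15  (a history now [(1, 7), (3, 7), (6, 12), (8, 13), (9, 0), (13, 10), (15, 15)])
v16: WRITE b=3  (b history now [(4, 0), (10, 13), (11, 6), (14, 11), (16, 3)])
v17: WRITE b=7  (b history now [(4, 0), (10, 13), (11, 6), (14, 11), (16, 3), (17, 7)])
v18: WRITE a=8  (a history now [(1, 7), (3, 7), (6, 12), (8, 13), (9, 0), (13, 10), (15, 15), (18, 8)])
v19: WRITE b=0  (b history now [(4, 0), (10, 13), (11, 6), (14, 11), (16, 3), (17, 7), (19, 0)])
v20: WRITE b=7  (b history now [(4, 0), (10, 13), (11, 6), (14, 11), (16, 3), (17, 7), (19, 0), (20, 7)])
v21: WRITE b=8  (b history now [(4, 0), (10, 13), (11, 6), (14, 11), (16, 3), (17, 7), (19, 0), (20, 7), (21, 8)])
v22: WRITE b=2  (b history now [(4, 0), (10, 13), (11, 6), (14, 11), (16, 3), (17, 7), (19, 0), (20, 7), (21, 8), (22, 2)])
READ a @v19: history=[(1, 7), (3, 7), (6, 12), (8, 13), (9, 0), (13, 10), (15, 15), (18, 8)] -> pick v18 -> 8
v23: WRITE c=3  (c history now [(2, 3), (5, 3), (7, 9), (12, 1), (23, 3)])
v24: WRITE a=14  (a history now [(1, 7), (3, 7), (6, 12), (8, 13), (9, 0), (13, 10), (15, 15), (18, 8), (24, 14)])
v25: WRITE a=1  (a history now [(1, 7), (3, 7), (6, 12), (8, 13), (9, 0), (13, 10), (15, 15), (18, 8), (24, 14), (25, 1)])
READ b @v23: history=[(4, 0), (10, 13), (11, 6), (14, 11), (16, 3), (17, 7), (19, 0), (20, 7), (21, 8), (22, 2)] -> pick v22 -> 2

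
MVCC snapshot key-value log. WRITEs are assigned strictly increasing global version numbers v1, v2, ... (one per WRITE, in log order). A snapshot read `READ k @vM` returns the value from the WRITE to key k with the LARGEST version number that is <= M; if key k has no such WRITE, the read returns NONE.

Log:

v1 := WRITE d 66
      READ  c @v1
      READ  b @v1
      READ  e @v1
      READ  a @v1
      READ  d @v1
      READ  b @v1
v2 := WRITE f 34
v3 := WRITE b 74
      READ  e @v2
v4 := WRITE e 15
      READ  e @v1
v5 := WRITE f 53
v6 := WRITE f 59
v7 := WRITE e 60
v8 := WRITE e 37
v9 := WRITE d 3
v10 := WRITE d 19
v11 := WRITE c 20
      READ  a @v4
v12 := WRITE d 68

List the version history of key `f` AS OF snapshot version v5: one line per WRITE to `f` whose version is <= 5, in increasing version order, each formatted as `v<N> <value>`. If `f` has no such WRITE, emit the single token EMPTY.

Answer: v2 34
v5 53

Derivation:
Scan writes for key=f with version <= 5:
  v1 WRITE d 66 -> skip
  v2 WRITE f 34 -> keep
  v3 WRITE b 74 -> skip
  v4 WRITE e 15 -> skip
  v5 WRITE f 53 -> keep
  v6 WRITE f 59 -> drop (> snap)
  v7 WRITE e 60 -> skip
  v8 WRITE e 37 -> skip
  v9 WRITE d 3 -> skip
  v10 WRITE d 19 -> skip
  v11 WRITE c 20 -> skip
  v12 WRITE d 68 -> skip
Collected: [(2, 34), (5, 53)]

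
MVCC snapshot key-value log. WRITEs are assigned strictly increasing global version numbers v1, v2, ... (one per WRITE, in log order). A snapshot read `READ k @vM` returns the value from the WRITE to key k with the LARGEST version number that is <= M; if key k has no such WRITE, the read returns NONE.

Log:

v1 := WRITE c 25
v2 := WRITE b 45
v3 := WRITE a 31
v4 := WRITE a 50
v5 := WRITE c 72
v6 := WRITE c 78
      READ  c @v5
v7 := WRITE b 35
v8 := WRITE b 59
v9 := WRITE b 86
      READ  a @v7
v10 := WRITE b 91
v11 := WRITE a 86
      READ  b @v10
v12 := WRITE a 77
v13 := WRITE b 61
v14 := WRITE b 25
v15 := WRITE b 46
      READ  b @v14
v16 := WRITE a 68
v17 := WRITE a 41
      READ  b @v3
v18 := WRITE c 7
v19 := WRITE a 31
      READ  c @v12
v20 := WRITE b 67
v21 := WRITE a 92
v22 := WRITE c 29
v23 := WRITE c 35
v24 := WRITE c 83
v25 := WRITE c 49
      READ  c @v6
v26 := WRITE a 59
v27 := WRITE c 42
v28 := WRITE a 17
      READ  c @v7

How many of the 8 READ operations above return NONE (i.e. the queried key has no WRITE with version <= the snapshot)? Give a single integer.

v1: WRITE c=25  (c history now [(1, 25)])
v2: WRITE b=45  (b history now [(2, 45)])
v3: WRITE a=31  (a history now [(3, 31)])
v4: WRITE a=50  (a history now [(3, 31), (4, 50)])
v5: WRITE c=72  (c history now [(1, 25), (5, 72)])
v6: WRITE c=78  (c history now [(1, 25), (5, 72), (6, 78)])
READ c @v5: history=[(1, 25), (5, 72), (6, 78)] -> pick v5 -> 72
v7: WRITE b=35  (b history now [(2, 45), (7, 35)])
v8: WRITE b=59  (b history now [(2, 45), (7, 35), (8, 59)])
v9: WRITE b=86  (b history now [(2, 45), (7, 35), (8, 59), (9, 86)])
READ a @v7: history=[(3, 31), (4, 50)] -> pick v4 -> 50
v10: WRITE b=91  (b history now [(2, 45), (7, 35), (8, 59), (9, 86), (10, 91)])
v11: WRITE a=86  (a history now [(3, 31), (4, 50), (11, 86)])
READ b @v10: history=[(2, 45), (7, 35), (8, 59), (9, 86), (10, 91)] -> pick v10 -> 91
v12: WRITE a=77  (a history now [(3, 31), (4, 50), (11, 86), (12, 77)])
v13: WRITE b=61  (b history now [(2, 45), (7, 35), (8, 59), (9, 86), (10, 91), (13, 61)])
v14: WRITE b=25  (b history now [(2, 45), (7, 35), (8, 59), (9, 86), (10, 91), (13, 61), (14, 25)])
v15: WRITE b=46  (b history now [(2, 45), (7, 35), (8, 59), (9, 86), (10, 91), (13, 61), (14, 25), (15, 46)])
READ b @v14: history=[(2, 45), (7, 35), (8, 59), (9, 86), (10, 91), (13, 61), (14, 25), (15, 46)] -> pick v14 -> 25
v16: WRITE a=68  (a history now [(3, 31), (4, 50), (11, 86), (12, 77), (16, 68)])
v17: WRITE a=41  (a history now [(3, 31), (4, 50), (11, 86), (12, 77), (16, 68), (17, 41)])
READ b @v3: history=[(2, 45), (7, 35), (8, 59), (9, 86), (10, 91), (13, 61), (14, 25), (15, 46)] -> pick v2 -> 45
v18: WRITE c=7  (c history now [(1, 25), (5, 72), (6, 78), (18, 7)])
v19: WRITE a=31  (a history now [(3, 31), (4, 50), (11, 86), (12, 77), (16, 68), (17, 41), (19, 31)])
READ c @v12: history=[(1, 25), (5, 72), (6, 78), (18, 7)] -> pick v6 -> 78
v20: WRITE b=67  (b history now [(2, 45), (7, 35), (8, 59), (9, 86), (10, 91), (13, 61), (14, 25), (15, 46), (20, 67)])
v21: WRITE a=92  (a history now [(3, 31), (4, 50), (11, 86), (12, 77), (16, 68), (17, 41), (19, 31), (21, 92)])
v22: WRITE c=29  (c history now [(1, 25), (5, 72), (6, 78), (18, 7), (22, 29)])
v23: WRITE c=35  (c history now [(1, 25), (5, 72), (6, 78), (18, 7), (22, 29), (23, 35)])
v24: WRITE c=83  (c history now [(1, 25), (5, 72), (6, 78), (18, 7), (22, 29), (23, 35), (24, 83)])
v25: WRITE c=49  (c history now [(1, 25), (5, 72), (6, 78), (18, 7), (22, 29), (23, 35), (24, 83), (25, 49)])
READ c @v6: history=[(1, 25), (5, 72), (6, 78), (18, 7), (22, 29), (23, 35), (24, 83), (25, 49)] -> pick v6 -> 78
v26: WRITE a=59  (a history now [(3, 31), (4, 50), (11, 86), (12, 77), (16, 68), (17, 41), (19, 31), (21, 92), (26, 59)])
v27: WRITE c=42  (c history now [(1, 25), (5, 72), (6, 78), (18, 7), (22, 29), (23, 35), (24, 83), (25, 49), (27, 42)])
v28: WRITE a=17  (a history now [(3, 31), (4, 50), (11, 86), (12, 77), (16, 68), (17, 41), (19, 31), (21, 92), (26, 59), (28, 17)])
READ c @v7: history=[(1, 25), (5, 72), (6, 78), (18, 7), (22, 29), (23, 35), (24, 83), (25, 49), (27, 42)] -> pick v6 -> 78
Read results in order: ['72', '50', '91', '25', '45', '78', '78', '78']
NONE count = 0

Answer: 0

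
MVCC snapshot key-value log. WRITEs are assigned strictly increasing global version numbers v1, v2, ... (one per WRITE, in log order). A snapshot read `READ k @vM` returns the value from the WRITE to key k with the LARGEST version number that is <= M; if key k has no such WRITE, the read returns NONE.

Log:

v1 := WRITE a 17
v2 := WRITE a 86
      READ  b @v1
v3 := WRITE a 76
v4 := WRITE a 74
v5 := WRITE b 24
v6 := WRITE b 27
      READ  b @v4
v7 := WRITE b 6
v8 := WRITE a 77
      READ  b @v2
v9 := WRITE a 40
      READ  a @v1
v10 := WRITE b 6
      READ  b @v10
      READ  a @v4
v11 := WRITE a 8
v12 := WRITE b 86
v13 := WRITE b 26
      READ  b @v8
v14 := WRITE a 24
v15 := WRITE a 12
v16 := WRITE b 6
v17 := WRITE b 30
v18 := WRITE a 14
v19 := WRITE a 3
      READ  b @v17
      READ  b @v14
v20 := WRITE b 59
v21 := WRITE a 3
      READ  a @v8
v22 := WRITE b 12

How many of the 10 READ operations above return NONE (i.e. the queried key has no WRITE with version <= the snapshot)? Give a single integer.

Answer: 3

Derivation:
v1: WRITE a=17  (a history now [(1, 17)])
v2: WRITE a=86  (a history now [(1, 17), (2, 86)])
READ b @v1: history=[] -> no version <= 1 -> NONE
v3: WRITE a=76  (a history now [(1, 17), (2, 86), (3, 76)])
v4: WRITE a=74  (a history now [(1, 17), (2, 86), (3, 76), (4, 74)])
v5: WRITE b=24  (b history now [(5, 24)])
v6: WRITE b=27  (b history now [(5, 24), (6, 27)])
READ b @v4: history=[(5, 24), (6, 27)] -> no version <= 4 -> NONE
v7: WRITE b=6  (b history now [(5, 24), (6, 27), (7, 6)])
v8: WRITE a=77  (a history now [(1, 17), (2, 86), (3, 76), (4, 74), (8, 77)])
READ b @v2: history=[(5, 24), (6, 27), (7, 6)] -> no version <= 2 -> NONE
v9: WRITE a=40  (a history now [(1, 17), (2, 86), (3, 76), (4, 74), (8, 77), (9, 40)])
READ a @v1: history=[(1, 17), (2, 86), (3, 76), (4, 74), (8, 77), (9, 40)] -> pick v1 -> 17
v10: WRITE b=6  (b history now [(5, 24), (6, 27), (7, 6), (10, 6)])
READ b @v10: history=[(5, 24), (6, 27), (7, 6), (10, 6)] -> pick v10 -> 6
READ a @v4: history=[(1, 17), (2, 86), (3, 76), (4, 74), (8, 77), (9, 40)] -> pick v4 -> 74
v11: WRITE a=8  (a history now [(1, 17), (2, 86), (3, 76), (4, 74), (8, 77), (9, 40), (11, 8)])
v12: WRITE b=86  (b history now [(5, 24), (6, 27), (7, 6), (10, 6), (12, 86)])
v13: WRITE b=26  (b history now [(5, 24), (6, 27), (7, 6), (10, 6), (12, 86), (13, 26)])
READ b @v8: history=[(5, 24), (6, 27), (7, 6), (10, 6), (12, 86), (13, 26)] -> pick v7 -> 6
v14: WRITE a=24  (a history now [(1, 17), (2, 86), (3, 76), (4, 74), (8, 77), (9, 40), (11, 8), (14, 24)])
v15: WRITE a=12  (a history now [(1, 17), (2, 86), (3, 76), (4, 74), (8, 77), (9, 40), (11, 8), (14, 24), (15, 12)])
v16: WRITE b=6  (b history now [(5, 24), (6, 27), (7, 6), (10, 6), (12, 86), (13, 26), (16, 6)])
v17: WRITE b=30  (b history now [(5, 24), (6, 27), (7, 6), (10, 6), (12, 86), (13, 26), (16, 6), (17, 30)])
v18: WRITE a=14  (a history now [(1, 17), (2, 86), (3, 76), (4, 74), (8, 77), (9, 40), (11, 8), (14, 24), (15, 12), (18, 14)])
v19: WRITE a=3  (a history now [(1, 17), (2, 86), (3, 76), (4, 74), (8, 77), (9, 40), (11, 8), (14, 24), (15, 12), (18, 14), (19, 3)])
READ b @v17: history=[(5, 24), (6, 27), (7, 6), (10, 6), (12, 86), (13, 26), (16, 6), (17, 30)] -> pick v17 -> 30
READ b @v14: history=[(5, 24), (6, 27), (7, 6), (10, 6), (12, 86), (13, 26), (16, 6), (17, 30)] -> pick v13 -> 26
v20: WRITE b=59  (b history now [(5, 24), (6, 27), (7, 6), (10, 6), (12, 86), (13, 26), (16, 6), (17, 30), (20, 59)])
v21: WRITE a=3  (a history now [(1, 17), (2, 86), (3, 76), (4, 74), (8, 77), (9, 40), (11, 8), (14, 24), (15, 12), (18, 14), (19, 3), (21, 3)])
READ a @v8: history=[(1, 17), (2, 86), (3, 76), (4, 74), (8, 77), (9, 40), (11, 8), (14, 24), (15, 12), (18, 14), (19, 3), (21, 3)] -> pick v8 -> 77
v22: WRITE b=12  (b history now [(5, 24), (6, 27), (7, 6), (10, 6), (12, 86), (13, 26), (16, 6), (17, 30), (20, 59), (22, 12)])
Read results in order: ['NONE', 'NONE', 'NONE', '17', '6', '74', '6', '30', '26', '77']
NONE count = 3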